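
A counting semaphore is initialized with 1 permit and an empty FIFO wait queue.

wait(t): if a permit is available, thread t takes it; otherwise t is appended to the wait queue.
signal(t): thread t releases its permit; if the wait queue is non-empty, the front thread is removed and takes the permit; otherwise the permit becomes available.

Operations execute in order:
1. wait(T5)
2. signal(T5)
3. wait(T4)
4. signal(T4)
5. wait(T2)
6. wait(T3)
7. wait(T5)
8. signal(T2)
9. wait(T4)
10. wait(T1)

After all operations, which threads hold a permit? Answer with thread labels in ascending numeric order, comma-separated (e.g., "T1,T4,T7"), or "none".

Step 1: wait(T5) -> count=0 queue=[] holders={T5}
Step 2: signal(T5) -> count=1 queue=[] holders={none}
Step 3: wait(T4) -> count=0 queue=[] holders={T4}
Step 4: signal(T4) -> count=1 queue=[] holders={none}
Step 5: wait(T2) -> count=0 queue=[] holders={T2}
Step 6: wait(T3) -> count=0 queue=[T3] holders={T2}
Step 7: wait(T5) -> count=0 queue=[T3,T5] holders={T2}
Step 8: signal(T2) -> count=0 queue=[T5] holders={T3}
Step 9: wait(T4) -> count=0 queue=[T5,T4] holders={T3}
Step 10: wait(T1) -> count=0 queue=[T5,T4,T1] holders={T3}
Final holders: T3

Answer: T3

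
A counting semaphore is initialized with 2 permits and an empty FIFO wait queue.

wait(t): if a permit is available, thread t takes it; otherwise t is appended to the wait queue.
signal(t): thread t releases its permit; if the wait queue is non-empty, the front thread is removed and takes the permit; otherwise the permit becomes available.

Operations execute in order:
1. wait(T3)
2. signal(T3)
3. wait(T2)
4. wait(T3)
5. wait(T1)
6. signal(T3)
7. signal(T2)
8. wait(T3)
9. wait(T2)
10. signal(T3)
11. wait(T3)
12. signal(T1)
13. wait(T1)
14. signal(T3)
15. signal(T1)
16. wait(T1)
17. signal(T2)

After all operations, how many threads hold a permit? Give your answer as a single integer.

Answer: 1

Derivation:
Step 1: wait(T3) -> count=1 queue=[] holders={T3}
Step 2: signal(T3) -> count=2 queue=[] holders={none}
Step 3: wait(T2) -> count=1 queue=[] holders={T2}
Step 4: wait(T3) -> count=0 queue=[] holders={T2,T3}
Step 5: wait(T1) -> count=0 queue=[T1] holders={T2,T3}
Step 6: signal(T3) -> count=0 queue=[] holders={T1,T2}
Step 7: signal(T2) -> count=1 queue=[] holders={T1}
Step 8: wait(T3) -> count=0 queue=[] holders={T1,T3}
Step 9: wait(T2) -> count=0 queue=[T2] holders={T1,T3}
Step 10: signal(T3) -> count=0 queue=[] holders={T1,T2}
Step 11: wait(T3) -> count=0 queue=[T3] holders={T1,T2}
Step 12: signal(T1) -> count=0 queue=[] holders={T2,T3}
Step 13: wait(T1) -> count=0 queue=[T1] holders={T2,T3}
Step 14: signal(T3) -> count=0 queue=[] holders={T1,T2}
Step 15: signal(T1) -> count=1 queue=[] holders={T2}
Step 16: wait(T1) -> count=0 queue=[] holders={T1,T2}
Step 17: signal(T2) -> count=1 queue=[] holders={T1}
Final holders: {T1} -> 1 thread(s)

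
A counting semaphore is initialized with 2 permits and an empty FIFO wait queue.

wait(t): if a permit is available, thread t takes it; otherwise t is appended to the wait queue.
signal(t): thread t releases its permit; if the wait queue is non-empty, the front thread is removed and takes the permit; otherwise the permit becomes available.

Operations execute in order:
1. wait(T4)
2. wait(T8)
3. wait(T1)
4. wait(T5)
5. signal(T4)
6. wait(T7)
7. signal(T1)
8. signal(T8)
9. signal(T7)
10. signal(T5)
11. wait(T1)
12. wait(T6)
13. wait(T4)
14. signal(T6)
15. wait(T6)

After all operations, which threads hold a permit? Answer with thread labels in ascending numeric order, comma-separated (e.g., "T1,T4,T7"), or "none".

Step 1: wait(T4) -> count=1 queue=[] holders={T4}
Step 2: wait(T8) -> count=0 queue=[] holders={T4,T8}
Step 3: wait(T1) -> count=0 queue=[T1] holders={T4,T8}
Step 4: wait(T5) -> count=0 queue=[T1,T5] holders={T4,T8}
Step 5: signal(T4) -> count=0 queue=[T5] holders={T1,T8}
Step 6: wait(T7) -> count=0 queue=[T5,T7] holders={T1,T8}
Step 7: signal(T1) -> count=0 queue=[T7] holders={T5,T8}
Step 8: signal(T8) -> count=0 queue=[] holders={T5,T7}
Step 9: signal(T7) -> count=1 queue=[] holders={T5}
Step 10: signal(T5) -> count=2 queue=[] holders={none}
Step 11: wait(T1) -> count=1 queue=[] holders={T1}
Step 12: wait(T6) -> count=0 queue=[] holders={T1,T6}
Step 13: wait(T4) -> count=0 queue=[T4] holders={T1,T6}
Step 14: signal(T6) -> count=0 queue=[] holders={T1,T4}
Step 15: wait(T6) -> count=0 queue=[T6] holders={T1,T4}
Final holders: T1,T4

Answer: T1,T4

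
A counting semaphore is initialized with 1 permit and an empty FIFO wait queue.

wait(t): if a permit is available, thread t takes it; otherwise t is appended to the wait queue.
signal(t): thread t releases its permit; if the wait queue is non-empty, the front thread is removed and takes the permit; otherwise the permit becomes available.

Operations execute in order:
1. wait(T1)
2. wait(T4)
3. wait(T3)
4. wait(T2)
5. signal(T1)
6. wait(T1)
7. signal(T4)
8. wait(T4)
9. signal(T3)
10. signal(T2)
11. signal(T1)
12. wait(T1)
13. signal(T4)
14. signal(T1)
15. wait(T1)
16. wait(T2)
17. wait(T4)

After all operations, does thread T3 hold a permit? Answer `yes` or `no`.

Step 1: wait(T1) -> count=0 queue=[] holders={T1}
Step 2: wait(T4) -> count=0 queue=[T4] holders={T1}
Step 3: wait(T3) -> count=0 queue=[T4,T3] holders={T1}
Step 4: wait(T2) -> count=0 queue=[T4,T3,T2] holders={T1}
Step 5: signal(T1) -> count=0 queue=[T3,T2] holders={T4}
Step 6: wait(T1) -> count=0 queue=[T3,T2,T1] holders={T4}
Step 7: signal(T4) -> count=0 queue=[T2,T1] holders={T3}
Step 8: wait(T4) -> count=0 queue=[T2,T1,T4] holders={T3}
Step 9: signal(T3) -> count=0 queue=[T1,T4] holders={T2}
Step 10: signal(T2) -> count=0 queue=[T4] holders={T1}
Step 11: signal(T1) -> count=0 queue=[] holders={T4}
Step 12: wait(T1) -> count=0 queue=[T1] holders={T4}
Step 13: signal(T4) -> count=0 queue=[] holders={T1}
Step 14: signal(T1) -> count=1 queue=[] holders={none}
Step 15: wait(T1) -> count=0 queue=[] holders={T1}
Step 16: wait(T2) -> count=0 queue=[T2] holders={T1}
Step 17: wait(T4) -> count=0 queue=[T2,T4] holders={T1}
Final holders: {T1} -> T3 not in holders

Answer: no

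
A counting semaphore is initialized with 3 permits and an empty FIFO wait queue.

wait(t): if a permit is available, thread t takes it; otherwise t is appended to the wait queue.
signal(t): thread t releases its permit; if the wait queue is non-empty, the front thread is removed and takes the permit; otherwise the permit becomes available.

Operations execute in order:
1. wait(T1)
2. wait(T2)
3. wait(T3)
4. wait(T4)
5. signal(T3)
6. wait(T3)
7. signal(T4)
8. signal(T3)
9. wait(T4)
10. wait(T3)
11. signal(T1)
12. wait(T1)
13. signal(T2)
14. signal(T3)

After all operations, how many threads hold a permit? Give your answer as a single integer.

Answer: 2

Derivation:
Step 1: wait(T1) -> count=2 queue=[] holders={T1}
Step 2: wait(T2) -> count=1 queue=[] holders={T1,T2}
Step 3: wait(T3) -> count=0 queue=[] holders={T1,T2,T3}
Step 4: wait(T4) -> count=0 queue=[T4] holders={T1,T2,T3}
Step 5: signal(T3) -> count=0 queue=[] holders={T1,T2,T4}
Step 6: wait(T3) -> count=0 queue=[T3] holders={T1,T2,T4}
Step 7: signal(T4) -> count=0 queue=[] holders={T1,T2,T3}
Step 8: signal(T3) -> count=1 queue=[] holders={T1,T2}
Step 9: wait(T4) -> count=0 queue=[] holders={T1,T2,T4}
Step 10: wait(T3) -> count=0 queue=[T3] holders={T1,T2,T4}
Step 11: signal(T1) -> count=0 queue=[] holders={T2,T3,T4}
Step 12: wait(T1) -> count=0 queue=[T1] holders={T2,T3,T4}
Step 13: signal(T2) -> count=0 queue=[] holders={T1,T3,T4}
Step 14: signal(T3) -> count=1 queue=[] holders={T1,T4}
Final holders: {T1,T4} -> 2 thread(s)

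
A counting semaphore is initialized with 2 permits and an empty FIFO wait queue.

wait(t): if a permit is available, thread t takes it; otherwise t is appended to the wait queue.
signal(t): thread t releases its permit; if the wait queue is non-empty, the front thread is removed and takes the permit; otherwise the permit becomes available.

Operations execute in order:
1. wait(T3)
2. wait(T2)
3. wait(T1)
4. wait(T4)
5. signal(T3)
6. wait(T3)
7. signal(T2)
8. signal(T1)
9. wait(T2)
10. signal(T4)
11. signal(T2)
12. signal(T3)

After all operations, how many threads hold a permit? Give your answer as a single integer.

Answer: 0

Derivation:
Step 1: wait(T3) -> count=1 queue=[] holders={T3}
Step 2: wait(T2) -> count=0 queue=[] holders={T2,T3}
Step 3: wait(T1) -> count=0 queue=[T1] holders={T2,T3}
Step 4: wait(T4) -> count=0 queue=[T1,T4] holders={T2,T3}
Step 5: signal(T3) -> count=0 queue=[T4] holders={T1,T2}
Step 6: wait(T3) -> count=0 queue=[T4,T3] holders={T1,T2}
Step 7: signal(T2) -> count=0 queue=[T3] holders={T1,T4}
Step 8: signal(T1) -> count=0 queue=[] holders={T3,T4}
Step 9: wait(T2) -> count=0 queue=[T2] holders={T3,T4}
Step 10: signal(T4) -> count=0 queue=[] holders={T2,T3}
Step 11: signal(T2) -> count=1 queue=[] holders={T3}
Step 12: signal(T3) -> count=2 queue=[] holders={none}
Final holders: {none} -> 0 thread(s)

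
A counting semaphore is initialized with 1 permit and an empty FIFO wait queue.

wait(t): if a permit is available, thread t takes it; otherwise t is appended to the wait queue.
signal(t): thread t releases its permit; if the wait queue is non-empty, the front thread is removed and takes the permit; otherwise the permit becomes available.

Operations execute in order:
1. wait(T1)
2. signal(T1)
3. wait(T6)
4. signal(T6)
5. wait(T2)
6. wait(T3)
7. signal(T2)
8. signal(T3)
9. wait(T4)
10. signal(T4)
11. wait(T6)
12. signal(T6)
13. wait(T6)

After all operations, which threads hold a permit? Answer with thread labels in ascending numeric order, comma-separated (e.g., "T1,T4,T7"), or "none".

Step 1: wait(T1) -> count=0 queue=[] holders={T1}
Step 2: signal(T1) -> count=1 queue=[] holders={none}
Step 3: wait(T6) -> count=0 queue=[] holders={T6}
Step 4: signal(T6) -> count=1 queue=[] holders={none}
Step 5: wait(T2) -> count=0 queue=[] holders={T2}
Step 6: wait(T3) -> count=0 queue=[T3] holders={T2}
Step 7: signal(T2) -> count=0 queue=[] holders={T3}
Step 8: signal(T3) -> count=1 queue=[] holders={none}
Step 9: wait(T4) -> count=0 queue=[] holders={T4}
Step 10: signal(T4) -> count=1 queue=[] holders={none}
Step 11: wait(T6) -> count=0 queue=[] holders={T6}
Step 12: signal(T6) -> count=1 queue=[] holders={none}
Step 13: wait(T6) -> count=0 queue=[] holders={T6}
Final holders: T6

Answer: T6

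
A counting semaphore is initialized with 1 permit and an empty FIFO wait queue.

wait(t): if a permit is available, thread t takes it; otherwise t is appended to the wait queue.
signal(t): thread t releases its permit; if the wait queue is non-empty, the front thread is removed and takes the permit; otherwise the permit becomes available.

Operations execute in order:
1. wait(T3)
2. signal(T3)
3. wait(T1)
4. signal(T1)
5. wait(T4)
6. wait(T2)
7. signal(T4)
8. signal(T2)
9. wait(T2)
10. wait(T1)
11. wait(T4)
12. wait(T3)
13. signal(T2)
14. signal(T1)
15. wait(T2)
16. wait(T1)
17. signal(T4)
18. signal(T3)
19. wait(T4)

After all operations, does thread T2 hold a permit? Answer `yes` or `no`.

Step 1: wait(T3) -> count=0 queue=[] holders={T3}
Step 2: signal(T3) -> count=1 queue=[] holders={none}
Step 3: wait(T1) -> count=0 queue=[] holders={T1}
Step 4: signal(T1) -> count=1 queue=[] holders={none}
Step 5: wait(T4) -> count=0 queue=[] holders={T4}
Step 6: wait(T2) -> count=0 queue=[T2] holders={T4}
Step 7: signal(T4) -> count=0 queue=[] holders={T2}
Step 8: signal(T2) -> count=1 queue=[] holders={none}
Step 9: wait(T2) -> count=0 queue=[] holders={T2}
Step 10: wait(T1) -> count=0 queue=[T1] holders={T2}
Step 11: wait(T4) -> count=0 queue=[T1,T4] holders={T2}
Step 12: wait(T3) -> count=0 queue=[T1,T4,T3] holders={T2}
Step 13: signal(T2) -> count=0 queue=[T4,T3] holders={T1}
Step 14: signal(T1) -> count=0 queue=[T3] holders={T4}
Step 15: wait(T2) -> count=0 queue=[T3,T2] holders={T4}
Step 16: wait(T1) -> count=0 queue=[T3,T2,T1] holders={T4}
Step 17: signal(T4) -> count=0 queue=[T2,T1] holders={T3}
Step 18: signal(T3) -> count=0 queue=[T1] holders={T2}
Step 19: wait(T4) -> count=0 queue=[T1,T4] holders={T2}
Final holders: {T2} -> T2 in holders

Answer: yes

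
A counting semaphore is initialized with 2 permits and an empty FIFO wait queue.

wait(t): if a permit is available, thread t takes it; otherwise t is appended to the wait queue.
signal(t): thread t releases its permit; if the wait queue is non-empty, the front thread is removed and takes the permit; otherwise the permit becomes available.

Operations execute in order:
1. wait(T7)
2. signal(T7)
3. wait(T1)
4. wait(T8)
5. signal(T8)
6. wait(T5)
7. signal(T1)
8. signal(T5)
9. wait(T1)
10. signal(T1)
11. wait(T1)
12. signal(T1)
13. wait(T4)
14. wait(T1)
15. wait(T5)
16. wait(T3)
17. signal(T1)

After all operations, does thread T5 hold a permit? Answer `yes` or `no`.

Step 1: wait(T7) -> count=1 queue=[] holders={T7}
Step 2: signal(T7) -> count=2 queue=[] holders={none}
Step 3: wait(T1) -> count=1 queue=[] holders={T1}
Step 4: wait(T8) -> count=0 queue=[] holders={T1,T8}
Step 5: signal(T8) -> count=1 queue=[] holders={T1}
Step 6: wait(T5) -> count=0 queue=[] holders={T1,T5}
Step 7: signal(T1) -> count=1 queue=[] holders={T5}
Step 8: signal(T5) -> count=2 queue=[] holders={none}
Step 9: wait(T1) -> count=1 queue=[] holders={T1}
Step 10: signal(T1) -> count=2 queue=[] holders={none}
Step 11: wait(T1) -> count=1 queue=[] holders={T1}
Step 12: signal(T1) -> count=2 queue=[] holders={none}
Step 13: wait(T4) -> count=1 queue=[] holders={T4}
Step 14: wait(T1) -> count=0 queue=[] holders={T1,T4}
Step 15: wait(T5) -> count=0 queue=[T5] holders={T1,T4}
Step 16: wait(T3) -> count=0 queue=[T5,T3] holders={T1,T4}
Step 17: signal(T1) -> count=0 queue=[T3] holders={T4,T5}
Final holders: {T4,T5} -> T5 in holders

Answer: yes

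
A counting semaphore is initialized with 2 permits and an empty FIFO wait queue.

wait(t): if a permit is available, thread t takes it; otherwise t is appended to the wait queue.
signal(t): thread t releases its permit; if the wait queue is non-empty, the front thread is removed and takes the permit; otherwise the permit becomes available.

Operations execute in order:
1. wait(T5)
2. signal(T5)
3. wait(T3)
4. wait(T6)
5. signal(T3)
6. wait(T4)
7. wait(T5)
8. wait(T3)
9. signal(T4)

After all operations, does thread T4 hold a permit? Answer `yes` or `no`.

Step 1: wait(T5) -> count=1 queue=[] holders={T5}
Step 2: signal(T5) -> count=2 queue=[] holders={none}
Step 3: wait(T3) -> count=1 queue=[] holders={T3}
Step 4: wait(T6) -> count=0 queue=[] holders={T3,T6}
Step 5: signal(T3) -> count=1 queue=[] holders={T6}
Step 6: wait(T4) -> count=0 queue=[] holders={T4,T6}
Step 7: wait(T5) -> count=0 queue=[T5] holders={T4,T6}
Step 8: wait(T3) -> count=0 queue=[T5,T3] holders={T4,T6}
Step 9: signal(T4) -> count=0 queue=[T3] holders={T5,T6}
Final holders: {T5,T6} -> T4 not in holders

Answer: no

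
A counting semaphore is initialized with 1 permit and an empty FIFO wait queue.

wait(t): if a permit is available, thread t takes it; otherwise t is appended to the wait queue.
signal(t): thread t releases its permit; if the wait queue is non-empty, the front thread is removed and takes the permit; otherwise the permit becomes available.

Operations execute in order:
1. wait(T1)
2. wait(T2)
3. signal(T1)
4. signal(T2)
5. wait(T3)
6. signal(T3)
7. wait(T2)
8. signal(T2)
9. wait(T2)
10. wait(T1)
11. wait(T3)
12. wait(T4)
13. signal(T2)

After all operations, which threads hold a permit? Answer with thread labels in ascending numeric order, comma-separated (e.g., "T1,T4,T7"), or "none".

Step 1: wait(T1) -> count=0 queue=[] holders={T1}
Step 2: wait(T2) -> count=0 queue=[T2] holders={T1}
Step 3: signal(T1) -> count=0 queue=[] holders={T2}
Step 4: signal(T2) -> count=1 queue=[] holders={none}
Step 5: wait(T3) -> count=0 queue=[] holders={T3}
Step 6: signal(T3) -> count=1 queue=[] holders={none}
Step 7: wait(T2) -> count=0 queue=[] holders={T2}
Step 8: signal(T2) -> count=1 queue=[] holders={none}
Step 9: wait(T2) -> count=0 queue=[] holders={T2}
Step 10: wait(T1) -> count=0 queue=[T1] holders={T2}
Step 11: wait(T3) -> count=0 queue=[T1,T3] holders={T2}
Step 12: wait(T4) -> count=0 queue=[T1,T3,T4] holders={T2}
Step 13: signal(T2) -> count=0 queue=[T3,T4] holders={T1}
Final holders: T1

Answer: T1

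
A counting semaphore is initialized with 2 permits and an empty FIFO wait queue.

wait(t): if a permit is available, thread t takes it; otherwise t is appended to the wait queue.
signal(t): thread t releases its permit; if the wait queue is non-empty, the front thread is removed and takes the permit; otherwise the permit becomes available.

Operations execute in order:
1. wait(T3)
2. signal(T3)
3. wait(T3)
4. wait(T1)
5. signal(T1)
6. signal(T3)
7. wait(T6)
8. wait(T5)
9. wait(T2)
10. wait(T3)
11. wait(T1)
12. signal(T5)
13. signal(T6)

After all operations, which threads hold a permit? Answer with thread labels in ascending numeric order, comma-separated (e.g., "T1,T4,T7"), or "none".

Answer: T2,T3

Derivation:
Step 1: wait(T3) -> count=1 queue=[] holders={T3}
Step 2: signal(T3) -> count=2 queue=[] holders={none}
Step 3: wait(T3) -> count=1 queue=[] holders={T3}
Step 4: wait(T1) -> count=0 queue=[] holders={T1,T3}
Step 5: signal(T1) -> count=1 queue=[] holders={T3}
Step 6: signal(T3) -> count=2 queue=[] holders={none}
Step 7: wait(T6) -> count=1 queue=[] holders={T6}
Step 8: wait(T5) -> count=0 queue=[] holders={T5,T6}
Step 9: wait(T2) -> count=0 queue=[T2] holders={T5,T6}
Step 10: wait(T3) -> count=0 queue=[T2,T3] holders={T5,T6}
Step 11: wait(T1) -> count=0 queue=[T2,T3,T1] holders={T5,T6}
Step 12: signal(T5) -> count=0 queue=[T3,T1] holders={T2,T6}
Step 13: signal(T6) -> count=0 queue=[T1] holders={T2,T3}
Final holders: T2,T3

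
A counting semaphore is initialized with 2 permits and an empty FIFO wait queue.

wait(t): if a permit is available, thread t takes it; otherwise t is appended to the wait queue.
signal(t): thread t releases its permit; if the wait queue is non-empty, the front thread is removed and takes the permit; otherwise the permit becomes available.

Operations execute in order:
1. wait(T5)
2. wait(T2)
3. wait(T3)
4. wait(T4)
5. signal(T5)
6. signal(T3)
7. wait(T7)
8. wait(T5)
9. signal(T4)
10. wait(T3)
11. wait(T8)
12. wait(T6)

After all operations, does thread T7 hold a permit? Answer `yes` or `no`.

Step 1: wait(T5) -> count=1 queue=[] holders={T5}
Step 2: wait(T2) -> count=0 queue=[] holders={T2,T5}
Step 3: wait(T3) -> count=0 queue=[T3] holders={T2,T5}
Step 4: wait(T4) -> count=0 queue=[T3,T4] holders={T2,T5}
Step 5: signal(T5) -> count=0 queue=[T4] holders={T2,T3}
Step 6: signal(T3) -> count=0 queue=[] holders={T2,T4}
Step 7: wait(T7) -> count=0 queue=[T7] holders={T2,T4}
Step 8: wait(T5) -> count=0 queue=[T7,T5] holders={T2,T4}
Step 9: signal(T4) -> count=0 queue=[T5] holders={T2,T7}
Step 10: wait(T3) -> count=0 queue=[T5,T3] holders={T2,T7}
Step 11: wait(T8) -> count=0 queue=[T5,T3,T8] holders={T2,T7}
Step 12: wait(T6) -> count=0 queue=[T5,T3,T8,T6] holders={T2,T7}
Final holders: {T2,T7} -> T7 in holders

Answer: yes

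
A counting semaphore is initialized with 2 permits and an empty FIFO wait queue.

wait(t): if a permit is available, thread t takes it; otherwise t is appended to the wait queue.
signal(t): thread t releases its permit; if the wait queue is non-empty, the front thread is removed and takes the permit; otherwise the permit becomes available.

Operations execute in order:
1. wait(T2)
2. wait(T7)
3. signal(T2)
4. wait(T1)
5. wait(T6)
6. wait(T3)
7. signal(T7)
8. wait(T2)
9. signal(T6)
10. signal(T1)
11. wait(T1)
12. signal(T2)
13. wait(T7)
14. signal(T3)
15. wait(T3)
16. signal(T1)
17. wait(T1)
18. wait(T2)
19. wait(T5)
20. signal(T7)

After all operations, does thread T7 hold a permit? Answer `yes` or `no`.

Answer: no

Derivation:
Step 1: wait(T2) -> count=1 queue=[] holders={T2}
Step 2: wait(T7) -> count=0 queue=[] holders={T2,T7}
Step 3: signal(T2) -> count=1 queue=[] holders={T7}
Step 4: wait(T1) -> count=0 queue=[] holders={T1,T7}
Step 5: wait(T6) -> count=0 queue=[T6] holders={T1,T7}
Step 6: wait(T3) -> count=0 queue=[T6,T3] holders={T1,T7}
Step 7: signal(T7) -> count=0 queue=[T3] holders={T1,T6}
Step 8: wait(T2) -> count=0 queue=[T3,T2] holders={T1,T6}
Step 9: signal(T6) -> count=0 queue=[T2] holders={T1,T3}
Step 10: signal(T1) -> count=0 queue=[] holders={T2,T3}
Step 11: wait(T1) -> count=0 queue=[T1] holders={T2,T3}
Step 12: signal(T2) -> count=0 queue=[] holders={T1,T3}
Step 13: wait(T7) -> count=0 queue=[T7] holders={T1,T3}
Step 14: signal(T3) -> count=0 queue=[] holders={T1,T7}
Step 15: wait(T3) -> count=0 queue=[T3] holders={T1,T7}
Step 16: signal(T1) -> count=0 queue=[] holders={T3,T7}
Step 17: wait(T1) -> count=0 queue=[T1] holders={T3,T7}
Step 18: wait(T2) -> count=0 queue=[T1,T2] holders={T3,T7}
Step 19: wait(T5) -> count=0 queue=[T1,T2,T5] holders={T3,T7}
Step 20: signal(T7) -> count=0 queue=[T2,T5] holders={T1,T3}
Final holders: {T1,T3} -> T7 not in holders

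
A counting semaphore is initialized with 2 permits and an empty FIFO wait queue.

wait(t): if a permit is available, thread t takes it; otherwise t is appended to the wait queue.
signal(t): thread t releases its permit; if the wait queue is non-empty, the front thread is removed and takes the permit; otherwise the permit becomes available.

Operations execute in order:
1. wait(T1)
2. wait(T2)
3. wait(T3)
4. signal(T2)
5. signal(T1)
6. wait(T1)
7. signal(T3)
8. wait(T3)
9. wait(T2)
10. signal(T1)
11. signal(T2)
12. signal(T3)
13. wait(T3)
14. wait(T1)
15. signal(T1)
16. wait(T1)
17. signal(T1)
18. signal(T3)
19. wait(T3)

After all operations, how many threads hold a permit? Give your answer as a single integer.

Answer: 1

Derivation:
Step 1: wait(T1) -> count=1 queue=[] holders={T1}
Step 2: wait(T2) -> count=0 queue=[] holders={T1,T2}
Step 3: wait(T3) -> count=0 queue=[T3] holders={T1,T2}
Step 4: signal(T2) -> count=0 queue=[] holders={T1,T3}
Step 5: signal(T1) -> count=1 queue=[] holders={T3}
Step 6: wait(T1) -> count=0 queue=[] holders={T1,T3}
Step 7: signal(T3) -> count=1 queue=[] holders={T1}
Step 8: wait(T3) -> count=0 queue=[] holders={T1,T3}
Step 9: wait(T2) -> count=0 queue=[T2] holders={T1,T3}
Step 10: signal(T1) -> count=0 queue=[] holders={T2,T3}
Step 11: signal(T2) -> count=1 queue=[] holders={T3}
Step 12: signal(T3) -> count=2 queue=[] holders={none}
Step 13: wait(T3) -> count=1 queue=[] holders={T3}
Step 14: wait(T1) -> count=0 queue=[] holders={T1,T3}
Step 15: signal(T1) -> count=1 queue=[] holders={T3}
Step 16: wait(T1) -> count=0 queue=[] holders={T1,T3}
Step 17: signal(T1) -> count=1 queue=[] holders={T3}
Step 18: signal(T3) -> count=2 queue=[] holders={none}
Step 19: wait(T3) -> count=1 queue=[] holders={T3}
Final holders: {T3} -> 1 thread(s)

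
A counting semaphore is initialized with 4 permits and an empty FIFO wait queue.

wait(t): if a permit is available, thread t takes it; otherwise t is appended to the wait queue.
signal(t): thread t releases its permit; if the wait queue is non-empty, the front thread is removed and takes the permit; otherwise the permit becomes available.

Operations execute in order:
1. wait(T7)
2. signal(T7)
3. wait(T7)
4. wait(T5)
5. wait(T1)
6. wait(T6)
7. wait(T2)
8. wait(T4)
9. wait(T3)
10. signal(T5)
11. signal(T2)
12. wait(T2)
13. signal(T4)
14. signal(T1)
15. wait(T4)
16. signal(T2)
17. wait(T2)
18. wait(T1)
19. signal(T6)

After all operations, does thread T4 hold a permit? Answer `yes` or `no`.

Step 1: wait(T7) -> count=3 queue=[] holders={T7}
Step 2: signal(T7) -> count=4 queue=[] holders={none}
Step 3: wait(T7) -> count=3 queue=[] holders={T7}
Step 4: wait(T5) -> count=2 queue=[] holders={T5,T7}
Step 5: wait(T1) -> count=1 queue=[] holders={T1,T5,T7}
Step 6: wait(T6) -> count=0 queue=[] holders={T1,T5,T6,T7}
Step 7: wait(T2) -> count=0 queue=[T2] holders={T1,T5,T6,T7}
Step 8: wait(T4) -> count=0 queue=[T2,T4] holders={T1,T5,T6,T7}
Step 9: wait(T3) -> count=0 queue=[T2,T4,T3] holders={T1,T5,T6,T7}
Step 10: signal(T5) -> count=0 queue=[T4,T3] holders={T1,T2,T6,T7}
Step 11: signal(T2) -> count=0 queue=[T3] holders={T1,T4,T6,T7}
Step 12: wait(T2) -> count=0 queue=[T3,T2] holders={T1,T4,T6,T7}
Step 13: signal(T4) -> count=0 queue=[T2] holders={T1,T3,T6,T7}
Step 14: signal(T1) -> count=0 queue=[] holders={T2,T3,T6,T7}
Step 15: wait(T4) -> count=0 queue=[T4] holders={T2,T3,T6,T7}
Step 16: signal(T2) -> count=0 queue=[] holders={T3,T4,T6,T7}
Step 17: wait(T2) -> count=0 queue=[T2] holders={T3,T4,T6,T7}
Step 18: wait(T1) -> count=0 queue=[T2,T1] holders={T3,T4,T6,T7}
Step 19: signal(T6) -> count=0 queue=[T1] holders={T2,T3,T4,T7}
Final holders: {T2,T3,T4,T7} -> T4 in holders

Answer: yes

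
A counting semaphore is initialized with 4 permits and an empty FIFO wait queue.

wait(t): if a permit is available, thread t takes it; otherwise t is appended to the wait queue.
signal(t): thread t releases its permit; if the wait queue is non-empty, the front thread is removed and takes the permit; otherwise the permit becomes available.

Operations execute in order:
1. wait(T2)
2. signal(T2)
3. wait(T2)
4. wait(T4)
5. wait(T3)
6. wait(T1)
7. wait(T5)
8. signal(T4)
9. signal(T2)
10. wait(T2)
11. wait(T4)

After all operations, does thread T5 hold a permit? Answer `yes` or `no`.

Answer: yes

Derivation:
Step 1: wait(T2) -> count=3 queue=[] holders={T2}
Step 2: signal(T2) -> count=4 queue=[] holders={none}
Step 3: wait(T2) -> count=3 queue=[] holders={T2}
Step 4: wait(T4) -> count=2 queue=[] holders={T2,T4}
Step 5: wait(T3) -> count=1 queue=[] holders={T2,T3,T4}
Step 6: wait(T1) -> count=0 queue=[] holders={T1,T2,T3,T4}
Step 7: wait(T5) -> count=0 queue=[T5] holders={T1,T2,T3,T4}
Step 8: signal(T4) -> count=0 queue=[] holders={T1,T2,T3,T5}
Step 9: signal(T2) -> count=1 queue=[] holders={T1,T3,T5}
Step 10: wait(T2) -> count=0 queue=[] holders={T1,T2,T3,T5}
Step 11: wait(T4) -> count=0 queue=[T4] holders={T1,T2,T3,T5}
Final holders: {T1,T2,T3,T5} -> T5 in holders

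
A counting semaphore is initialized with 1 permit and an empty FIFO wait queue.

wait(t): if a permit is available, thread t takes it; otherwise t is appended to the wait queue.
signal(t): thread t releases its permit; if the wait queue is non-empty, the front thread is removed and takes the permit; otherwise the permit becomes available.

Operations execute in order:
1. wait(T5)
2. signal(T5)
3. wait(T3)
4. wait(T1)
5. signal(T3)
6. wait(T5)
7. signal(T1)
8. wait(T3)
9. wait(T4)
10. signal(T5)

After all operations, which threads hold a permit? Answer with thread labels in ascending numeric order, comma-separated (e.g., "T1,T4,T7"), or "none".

Step 1: wait(T5) -> count=0 queue=[] holders={T5}
Step 2: signal(T5) -> count=1 queue=[] holders={none}
Step 3: wait(T3) -> count=0 queue=[] holders={T3}
Step 4: wait(T1) -> count=0 queue=[T1] holders={T3}
Step 5: signal(T3) -> count=0 queue=[] holders={T1}
Step 6: wait(T5) -> count=0 queue=[T5] holders={T1}
Step 7: signal(T1) -> count=0 queue=[] holders={T5}
Step 8: wait(T3) -> count=0 queue=[T3] holders={T5}
Step 9: wait(T4) -> count=0 queue=[T3,T4] holders={T5}
Step 10: signal(T5) -> count=0 queue=[T4] holders={T3}
Final holders: T3

Answer: T3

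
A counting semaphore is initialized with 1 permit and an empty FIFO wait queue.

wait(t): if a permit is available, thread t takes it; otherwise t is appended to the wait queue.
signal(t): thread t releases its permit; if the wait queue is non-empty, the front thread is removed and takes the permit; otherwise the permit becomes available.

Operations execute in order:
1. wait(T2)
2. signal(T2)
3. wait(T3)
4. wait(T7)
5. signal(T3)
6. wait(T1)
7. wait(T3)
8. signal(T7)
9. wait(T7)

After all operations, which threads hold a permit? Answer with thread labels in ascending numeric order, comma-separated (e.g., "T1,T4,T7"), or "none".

Step 1: wait(T2) -> count=0 queue=[] holders={T2}
Step 2: signal(T2) -> count=1 queue=[] holders={none}
Step 3: wait(T3) -> count=0 queue=[] holders={T3}
Step 4: wait(T7) -> count=0 queue=[T7] holders={T3}
Step 5: signal(T3) -> count=0 queue=[] holders={T7}
Step 6: wait(T1) -> count=0 queue=[T1] holders={T7}
Step 7: wait(T3) -> count=0 queue=[T1,T3] holders={T7}
Step 8: signal(T7) -> count=0 queue=[T3] holders={T1}
Step 9: wait(T7) -> count=0 queue=[T3,T7] holders={T1}
Final holders: T1

Answer: T1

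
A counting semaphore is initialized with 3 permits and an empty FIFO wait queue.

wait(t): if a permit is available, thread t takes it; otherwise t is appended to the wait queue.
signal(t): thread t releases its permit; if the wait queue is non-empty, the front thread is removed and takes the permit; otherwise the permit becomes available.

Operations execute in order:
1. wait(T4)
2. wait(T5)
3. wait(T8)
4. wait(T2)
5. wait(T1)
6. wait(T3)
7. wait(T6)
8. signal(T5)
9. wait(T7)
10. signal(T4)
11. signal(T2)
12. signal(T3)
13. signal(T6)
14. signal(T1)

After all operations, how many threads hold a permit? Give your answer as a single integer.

Step 1: wait(T4) -> count=2 queue=[] holders={T4}
Step 2: wait(T5) -> count=1 queue=[] holders={T4,T5}
Step 3: wait(T8) -> count=0 queue=[] holders={T4,T5,T8}
Step 4: wait(T2) -> count=0 queue=[T2] holders={T4,T5,T8}
Step 5: wait(T1) -> count=0 queue=[T2,T1] holders={T4,T5,T8}
Step 6: wait(T3) -> count=0 queue=[T2,T1,T3] holders={T4,T5,T8}
Step 7: wait(T6) -> count=0 queue=[T2,T1,T3,T6] holders={T4,T5,T8}
Step 8: signal(T5) -> count=0 queue=[T1,T3,T6] holders={T2,T4,T8}
Step 9: wait(T7) -> count=0 queue=[T1,T3,T6,T7] holders={T2,T4,T8}
Step 10: signal(T4) -> count=0 queue=[T3,T6,T7] holders={T1,T2,T8}
Step 11: signal(T2) -> count=0 queue=[T6,T7] holders={T1,T3,T8}
Step 12: signal(T3) -> count=0 queue=[T7] holders={T1,T6,T8}
Step 13: signal(T6) -> count=0 queue=[] holders={T1,T7,T8}
Step 14: signal(T1) -> count=1 queue=[] holders={T7,T8}
Final holders: {T7,T8} -> 2 thread(s)

Answer: 2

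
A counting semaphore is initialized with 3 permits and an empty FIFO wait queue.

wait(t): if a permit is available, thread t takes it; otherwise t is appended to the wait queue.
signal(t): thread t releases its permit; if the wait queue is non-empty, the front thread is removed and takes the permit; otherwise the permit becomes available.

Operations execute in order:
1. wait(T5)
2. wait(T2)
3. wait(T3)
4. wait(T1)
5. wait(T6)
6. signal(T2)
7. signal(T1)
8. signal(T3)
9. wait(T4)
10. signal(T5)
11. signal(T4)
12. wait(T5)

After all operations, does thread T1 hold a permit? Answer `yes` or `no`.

Step 1: wait(T5) -> count=2 queue=[] holders={T5}
Step 2: wait(T2) -> count=1 queue=[] holders={T2,T5}
Step 3: wait(T3) -> count=0 queue=[] holders={T2,T3,T5}
Step 4: wait(T1) -> count=0 queue=[T1] holders={T2,T3,T5}
Step 5: wait(T6) -> count=0 queue=[T1,T6] holders={T2,T3,T5}
Step 6: signal(T2) -> count=0 queue=[T6] holders={T1,T3,T5}
Step 7: signal(T1) -> count=0 queue=[] holders={T3,T5,T6}
Step 8: signal(T3) -> count=1 queue=[] holders={T5,T6}
Step 9: wait(T4) -> count=0 queue=[] holders={T4,T5,T6}
Step 10: signal(T5) -> count=1 queue=[] holders={T4,T6}
Step 11: signal(T4) -> count=2 queue=[] holders={T6}
Step 12: wait(T5) -> count=1 queue=[] holders={T5,T6}
Final holders: {T5,T6} -> T1 not in holders

Answer: no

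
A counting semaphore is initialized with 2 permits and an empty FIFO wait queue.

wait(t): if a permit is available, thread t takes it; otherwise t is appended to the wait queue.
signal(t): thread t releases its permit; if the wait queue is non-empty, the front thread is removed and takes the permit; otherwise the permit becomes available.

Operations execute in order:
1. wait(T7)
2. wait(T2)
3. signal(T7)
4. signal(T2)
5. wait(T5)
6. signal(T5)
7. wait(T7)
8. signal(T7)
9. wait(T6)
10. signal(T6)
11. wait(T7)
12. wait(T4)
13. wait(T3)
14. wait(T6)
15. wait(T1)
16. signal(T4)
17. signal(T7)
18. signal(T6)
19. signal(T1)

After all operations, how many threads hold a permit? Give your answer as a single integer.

Step 1: wait(T7) -> count=1 queue=[] holders={T7}
Step 2: wait(T2) -> count=0 queue=[] holders={T2,T7}
Step 3: signal(T7) -> count=1 queue=[] holders={T2}
Step 4: signal(T2) -> count=2 queue=[] holders={none}
Step 5: wait(T5) -> count=1 queue=[] holders={T5}
Step 6: signal(T5) -> count=2 queue=[] holders={none}
Step 7: wait(T7) -> count=1 queue=[] holders={T7}
Step 8: signal(T7) -> count=2 queue=[] holders={none}
Step 9: wait(T6) -> count=1 queue=[] holders={T6}
Step 10: signal(T6) -> count=2 queue=[] holders={none}
Step 11: wait(T7) -> count=1 queue=[] holders={T7}
Step 12: wait(T4) -> count=0 queue=[] holders={T4,T7}
Step 13: wait(T3) -> count=0 queue=[T3] holders={T4,T7}
Step 14: wait(T6) -> count=0 queue=[T3,T6] holders={T4,T7}
Step 15: wait(T1) -> count=0 queue=[T3,T6,T1] holders={T4,T7}
Step 16: signal(T4) -> count=0 queue=[T6,T1] holders={T3,T7}
Step 17: signal(T7) -> count=0 queue=[T1] holders={T3,T6}
Step 18: signal(T6) -> count=0 queue=[] holders={T1,T3}
Step 19: signal(T1) -> count=1 queue=[] holders={T3}
Final holders: {T3} -> 1 thread(s)

Answer: 1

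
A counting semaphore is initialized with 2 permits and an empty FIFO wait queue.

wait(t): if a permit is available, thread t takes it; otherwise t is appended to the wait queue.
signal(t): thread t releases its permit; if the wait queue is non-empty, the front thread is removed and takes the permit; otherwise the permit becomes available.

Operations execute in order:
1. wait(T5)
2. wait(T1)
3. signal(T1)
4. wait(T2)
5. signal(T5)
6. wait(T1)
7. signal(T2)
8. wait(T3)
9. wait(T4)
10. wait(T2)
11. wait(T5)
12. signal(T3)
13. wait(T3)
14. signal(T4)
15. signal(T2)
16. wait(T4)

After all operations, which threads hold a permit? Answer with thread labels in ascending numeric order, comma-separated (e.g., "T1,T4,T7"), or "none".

Step 1: wait(T5) -> count=1 queue=[] holders={T5}
Step 2: wait(T1) -> count=0 queue=[] holders={T1,T5}
Step 3: signal(T1) -> count=1 queue=[] holders={T5}
Step 4: wait(T2) -> count=0 queue=[] holders={T2,T5}
Step 5: signal(T5) -> count=1 queue=[] holders={T2}
Step 6: wait(T1) -> count=0 queue=[] holders={T1,T2}
Step 7: signal(T2) -> count=1 queue=[] holders={T1}
Step 8: wait(T3) -> count=0 queue=[] holders={T1,T3}
Step 9: wait(T4) -> count=0 queue=[T4] holders={T1,T3}
Step 10: wait(T2) -> count=0 queue=[T4,T2] holders={T1,T3}
Step 11: wait(T5) -> count=0 queue=[T4,T2,T5] holders={T1,T3}
Step 12: signal(T3) -> count=0 queue=[T2,T5] holders={T1,T4}
Step 13: wait(T3) -> count=0 queue=[T2,T5,T3] holders={T1,T4}
Step 14: signal(T4) -> count=0 queue=[T5,T3] holders={T1,T2}
Step 15: signal(T2) -> count=0 queue=[T3] holders={T1,T5}
Step 16: wait(T4) -> count=0 queue=[T3,T4] holders={T1,T5}
Final holders: T1,T5

Answer: T1,T5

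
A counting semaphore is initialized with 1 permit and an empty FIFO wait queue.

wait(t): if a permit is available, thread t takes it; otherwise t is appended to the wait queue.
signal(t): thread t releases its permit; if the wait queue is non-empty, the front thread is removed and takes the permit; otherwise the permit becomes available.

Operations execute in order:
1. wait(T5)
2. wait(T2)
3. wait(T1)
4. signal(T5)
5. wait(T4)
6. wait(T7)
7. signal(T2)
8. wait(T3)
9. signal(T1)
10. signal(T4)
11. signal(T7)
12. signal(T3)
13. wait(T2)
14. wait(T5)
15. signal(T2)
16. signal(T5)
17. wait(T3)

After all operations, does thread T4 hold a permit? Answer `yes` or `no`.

Answer: no

Derivation:
Step 1: wait(T5) -> count=0 queue=[] holders={T5}
Step 2: wait(T2) -> count=0 queue=[T2] holders={T5}
Step 3: wait(T1) -> count=0 queue=[T2,T1] holders={T5}
Step 4: signal(T5) -> count=0 queue=[T1] holders={T2}
Step 5: wait(T4) -> count=0 queue=[T1,T4] holders={T2}
Step 6: wait(T7) -> count=0 queue=[T1,T4,T7] holders={T2}
Step 7: signal(T2) -> count=0 queue=[T4,T7] holders={T1}
Step 8: wait(T3) -> count=0 queue=[T4,T7,T3] holders={T1}
Step 9: signal(T1) -> count=0 queue=[T7,T3] holders={T4}
Step 10: signal(T4) -> count=0 queue=[T3] holders={T7}
Step 11: signal(T7) -> count=0 queue=[] holders={T3}
Step 12: signal(T3) -> count=1 queue=[] holders={none}
Step 13: wait(T2) -> count=0 queue=[] holders={T2}
Step 14: wait(T5) -> count=0 queue=[T5] holders={T2}
Step 15: signal(T2) -> count=0 queue=[] holders={T5}
Step 16: signal(T5) -> count=1 queue=[] holders={none}
Step 17: wait(T3) -> count=0 queue=[] holders={T3}
Final holders: {T3} -> T4 not in holders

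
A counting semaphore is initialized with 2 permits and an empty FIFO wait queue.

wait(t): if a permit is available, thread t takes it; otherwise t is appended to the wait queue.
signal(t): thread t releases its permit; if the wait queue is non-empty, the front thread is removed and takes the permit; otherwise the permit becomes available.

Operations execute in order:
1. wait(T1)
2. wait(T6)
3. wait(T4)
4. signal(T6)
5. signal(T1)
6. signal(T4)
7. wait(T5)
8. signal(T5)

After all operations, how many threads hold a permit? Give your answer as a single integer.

Step 1: wait(T1) -> count=1 queue=[] holders={T1}
Step 2: wait(T6) -> count=0 queue=[] holders={T1,T6}
Step 3: wait(T4) -> count=0 queue=[T4] holders={T1,T6}
Step 4: signal(T6) -> count=0 queue=[] holders={T1,T4}
Step 5: signal(T1) -> count=1 queue=[] holders={T4}
Step 6: signal(T4) -> count=2 queue=[] holders={none}
Step 7: wait(T5) -> count=1 queue=[] holders={T5}
Step 8: signal(T5) -> count=2 queue=[] holders={none}
Final holders: {none} -> 0 thread(s)

Answer: 0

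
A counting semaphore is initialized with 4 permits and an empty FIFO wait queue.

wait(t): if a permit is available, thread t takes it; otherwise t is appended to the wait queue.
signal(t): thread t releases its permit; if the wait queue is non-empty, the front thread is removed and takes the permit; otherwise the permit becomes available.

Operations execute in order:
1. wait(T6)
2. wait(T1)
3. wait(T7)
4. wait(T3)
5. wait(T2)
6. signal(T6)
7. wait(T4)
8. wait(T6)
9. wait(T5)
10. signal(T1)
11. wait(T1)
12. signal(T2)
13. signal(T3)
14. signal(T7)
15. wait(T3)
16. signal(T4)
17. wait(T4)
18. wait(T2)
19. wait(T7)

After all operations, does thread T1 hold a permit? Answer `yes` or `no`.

Step 1: wait(T6) -> count=3 queue=[] holders={T6}
Step 2: wait(T1) -> count=2 queue=[] holders={T1,T6}
Step 3: wait(T7) -> count=1 queue=[] holders={T1,T6,T7}
Step 4: wait(T3) -> count=0 queue=[] holders={T1,T3,T6,T7}
Step 5: wait(T2) -> count=0 queue=[T2] holders={T1,T3,T6,T7}
Step 6: signal(T6) -> count=0 queue=[] holders={T1,T2,T3,T7}
Step 7: wait(T4) -> count=0 queue=[T4] holders={T1,T2,T3,T7}
Step 8: wait(T6) -> count=0 queue=[T4,T6] holders={T1,T2,T3,T7}
Step 9: wait(T5) -> count=0 queue=[T4,T6,T5] holders={T1,T2,T3,T7}
Step 10: signal(T1) -> count=0 queue=[T6,T5] holders={T2,T3,T4,T7}
Step 11: wait(T1) -> count=0 queue=[T6,T5,T1] holders={T2,T3,T4,T7}
Step 12: signal(T2) -> count=0 queue=[T5,T1] holders={T3,T4,T6,T7}
Step 13: signal(T3) -> count=0 queue=[T1] holders={T4,T5,T6,T7}
Step 14: signal(T7) -> count=0 queue=[] holders={T1,T4,T5,T6}
Step 15: wait(T3) -> count=0 queue=[T3] holders={T1,T4,T5,T6}
Step 16: signal(T4) -> count=0 queue=[] holders={T1,T3,T5,T6}
Step 17: wait(T4) -> count=0 queue=[T4] holders={T1,T3,T5,T6}
Step 18: wait(T2) -> count=0 queue=[T4,T2] holders={T1,T3,T5,T6}
Step 19: wait(T7) -> count=0 queue=[T4,T2,T7] holders={T1,T3,T5,T6}
Final holders: {T1,T3,T5,T6} -> T1 in holders

Answer: yes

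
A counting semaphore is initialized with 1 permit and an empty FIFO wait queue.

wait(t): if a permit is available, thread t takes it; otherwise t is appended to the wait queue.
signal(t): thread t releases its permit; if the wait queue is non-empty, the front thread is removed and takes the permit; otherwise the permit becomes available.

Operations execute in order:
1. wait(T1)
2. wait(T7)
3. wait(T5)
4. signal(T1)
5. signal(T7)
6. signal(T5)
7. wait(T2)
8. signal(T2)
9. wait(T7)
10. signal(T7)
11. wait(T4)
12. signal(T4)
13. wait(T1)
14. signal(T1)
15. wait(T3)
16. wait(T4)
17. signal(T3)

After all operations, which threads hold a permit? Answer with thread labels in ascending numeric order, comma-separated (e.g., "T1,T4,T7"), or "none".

Step 1: wait(T1) -> count=0 queue=[] holders={T1}
Step 2: wait(T7) -> count=0 queue=[T7] holders={T1}
Step 3: wait(T5) -> count=0 queue=[T7,T5] holders={T1}
Step 4: signal(T1) -> count=0 queue=[T5] holders={T7}
Step 5: signal(T7) -> count=0 queue=[] holders={T5}
Step 6: signal(T5) -> count=1 queue=[] holders={none}
Step 7: wait(T2) -> count=0 queue=[] holders={T2}
Step 8: signal(T2) -> count=1 queue=[] holders={none}
Step 9: wait(T7) -> count=0 queue=[] holders={T7}
Step 10: signal(T7) -> count=1 queue=[] holders={none}
Step 11: wait(T4) -> count=0 queue=[] holders={T4}
Step 12: signal(T4) -> count=1 queue=[] holders={none}
Step 13: wait(T1) -> count=0 queue=[] holders={T1}
Step 14: signal(T1) -> count=1 queue=[] holders={none}
Step 15: wait(T3) -> count=0 queue=[] holders={T3}
Step 16: wait(T4) -> count=0 queue=[T4] holders={T3}
Step 17: signal(T3) -> count=0 queue=[] holders={T4}
Final holders: T4

Answer: T4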